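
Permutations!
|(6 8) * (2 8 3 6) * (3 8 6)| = 3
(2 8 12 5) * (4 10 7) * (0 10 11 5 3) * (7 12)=[10, 1, 8, 0, 11, 2, 6, 4, 7, 9, 12, 5, 3]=(0 10 12 3)(2 8 7 4 11 5)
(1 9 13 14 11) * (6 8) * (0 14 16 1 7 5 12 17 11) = [14, 9, 2, 3, 4, 12, 8, 5, 6, 13, 10, 7, 17, 16, 0, 15, 1, 11] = (0 14)(1 9 13 16)(5 12 17 11 7)(6 8)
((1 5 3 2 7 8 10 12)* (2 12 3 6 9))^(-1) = (1 12 3 10 8 7 2 9 6 5)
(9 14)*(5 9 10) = (5 9 14 10) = [0, 1, 2, 3, 4, 9, 6, 7, 8, 14, 5, 11, 12, 13, 10]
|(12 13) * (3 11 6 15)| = 4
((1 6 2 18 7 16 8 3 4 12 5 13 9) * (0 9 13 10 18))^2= ((0 9 1 6 2)(3 4 12 5 10 18 7 16 8))^2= (0 1 2 9 6)(3 12 10 7 8 4 5 18 16)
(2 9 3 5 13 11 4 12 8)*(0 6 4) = [6, 1, 9, 5, 12, 13, 4, 7, 2, 3, 10, 0, 8, 11] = (0 6 4 12 8 2 9 3 5 13 11)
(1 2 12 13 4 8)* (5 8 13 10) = (1 2 12 10 5 8)(4 13) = [0, 2, 12, 3, 13, 8, 6, 7, 1, 9, 5, 11, 10, 4]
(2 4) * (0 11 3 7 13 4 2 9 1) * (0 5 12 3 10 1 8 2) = (0 11 10 1 5 12 3 7 13 4 9 8 2) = [11, 5, 0, 7, 9, 12, 6, 13, 2, 8, 1, 10, 3, 4]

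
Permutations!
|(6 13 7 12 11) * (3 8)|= 10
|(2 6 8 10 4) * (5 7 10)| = |(2 6 8 5 7 10 4)| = 7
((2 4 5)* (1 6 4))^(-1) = ((1 6 4 5 2))^(-1) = (1 2 5 4 6)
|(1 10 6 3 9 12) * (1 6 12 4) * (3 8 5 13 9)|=9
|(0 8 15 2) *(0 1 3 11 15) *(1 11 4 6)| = 12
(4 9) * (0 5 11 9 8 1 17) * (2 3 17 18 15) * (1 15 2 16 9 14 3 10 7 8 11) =(0 5 1 18 2 10 7 8 15 16 9 4 11 14 3 17) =[5, 18, 10, 17, 11, 1, 6, 8, 15, 4, 7, 14, 12, 13, 3, 16, 9, 0, 2]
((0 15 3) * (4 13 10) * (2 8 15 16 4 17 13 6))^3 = (17)(0 6 15 16 2 3 4 8)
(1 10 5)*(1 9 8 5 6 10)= (5 9 8)(6 10)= [0, 1, 2, 3, 4, 9, 10, 7, 5, 8, 6]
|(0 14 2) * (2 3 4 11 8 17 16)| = 9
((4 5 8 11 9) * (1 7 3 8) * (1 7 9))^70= (1 8 7 4)(3 5 9 11)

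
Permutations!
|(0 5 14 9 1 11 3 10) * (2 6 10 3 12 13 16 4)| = |(0 5 14 9 1 11 12 13 16 4 2 6 10)| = 13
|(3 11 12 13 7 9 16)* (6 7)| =|(3 11 12 13 6 7 9 16)| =8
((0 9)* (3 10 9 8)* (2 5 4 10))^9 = ((0 8 3 2 5 4 10 9))^9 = (0 8 3 2 5 4 10 9)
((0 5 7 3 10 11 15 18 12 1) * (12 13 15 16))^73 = ((0 5 7 3 10 11 16 12 1)(13 15 18))^73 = (0 5 7 3 10 11 16 12 1)(13 15 18)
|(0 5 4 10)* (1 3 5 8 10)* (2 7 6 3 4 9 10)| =18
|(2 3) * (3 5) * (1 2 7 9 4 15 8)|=9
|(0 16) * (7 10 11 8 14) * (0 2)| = |(0 16 2)(7 10 11 8 14)| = 15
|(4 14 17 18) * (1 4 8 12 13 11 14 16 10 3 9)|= 42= |(1 4 16 10 3 9)(8 12 13 11 14 17 18)|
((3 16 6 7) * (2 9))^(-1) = (2 9)(3 7 6 16)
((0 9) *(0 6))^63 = (9)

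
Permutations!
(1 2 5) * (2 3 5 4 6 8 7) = [0, 3, 4, 5, 6, 1, 8, 2, 7] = (1 3 5)(2 4 6 8 7)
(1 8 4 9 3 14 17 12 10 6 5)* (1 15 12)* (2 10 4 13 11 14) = (1 8 13 11 14 17)(2 10 6 5 15 12 4 9 3) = [0, 8, 10, 2, 9, 15, 5, 7, 13, 3, 6, 14, 4, 11, 17, 12, 16, 1]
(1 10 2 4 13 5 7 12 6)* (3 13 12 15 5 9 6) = (1 10 2 4 12 3 13 9 6)(5 7 15) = [0, 10, 4, 13, 12, 7, 1, 15, 8, 6, 2, 11, 3, 9, 14, 5]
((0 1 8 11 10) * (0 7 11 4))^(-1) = ((0 1 8 4)(7 11 10))^(-1) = (0 4 8 1)(7 10 11)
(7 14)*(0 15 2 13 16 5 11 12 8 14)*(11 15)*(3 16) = (0 11 12 8 14 7)(2 13 3 16 5 15) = [11, 1, 13, 16, 4, 15, 6, 0, 14, 9, 10, 12, 8, 3, 7, 2, 5]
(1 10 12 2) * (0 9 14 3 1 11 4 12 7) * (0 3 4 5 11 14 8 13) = (0 9 8 13)(1 10 7 3)(2 14 4 12)(5 11) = [9, 10, 14, 1, 12, 11, 6, 3, 13, 8, 7, 5, 2, 0, 4]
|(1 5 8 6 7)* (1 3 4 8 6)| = 7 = |(1 5 6 7 3 4 8)|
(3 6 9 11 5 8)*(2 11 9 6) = [0, 1, 11, 2, 4, 8, 6, 7, 3, 9, 10, 5] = (2 11 5 8 3)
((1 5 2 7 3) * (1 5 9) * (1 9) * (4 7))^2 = (9)(2 7 5 4 3)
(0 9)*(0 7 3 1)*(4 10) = (0 9 7 3 1)(4 10) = [9, 0, 2, 1, 10, 5, 6, 3, 8, 7, 4]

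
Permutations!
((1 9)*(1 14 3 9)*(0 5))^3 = (14)(0 5)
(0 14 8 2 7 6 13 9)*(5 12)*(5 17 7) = (0 14 8 2 5 12 17 7 6 13 9) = [14, 1, 5, 3, 4, 12, 13, 6, 2, 0, 10, 11, 17, 9, 8, 15, 16, 7]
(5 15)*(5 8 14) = (5 15 8 14) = [0, 1, 2, 3, 4, 15, 6, 7, 14, 9, 10, 11, 12, 13, 5, 8]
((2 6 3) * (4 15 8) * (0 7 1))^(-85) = ((0 7 1)(2 6 3)(4 15 8))^(-85) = (0 1 7)(2 3 6)(4 8 15)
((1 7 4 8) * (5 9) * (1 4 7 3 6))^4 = (9)(1 3 6)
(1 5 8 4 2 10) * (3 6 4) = (1 5 8 3 6 4 2 10) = [0, 5, 10, 6, 2, 8, 4, 7, 3, 9, 1]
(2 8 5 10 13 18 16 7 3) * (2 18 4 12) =(2 8 5 10 13 4 12)(3 18 16 7) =[0, 1, 8, 18, 12, 10, 6, 3, 5, 9, 13, 11, 2, 4, 14, 15, 7, 17, 16]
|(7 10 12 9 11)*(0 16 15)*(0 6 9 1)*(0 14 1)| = 18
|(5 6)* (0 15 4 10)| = 4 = |(0 15 4 10)(5 6)|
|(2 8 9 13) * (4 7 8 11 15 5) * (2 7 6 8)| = 10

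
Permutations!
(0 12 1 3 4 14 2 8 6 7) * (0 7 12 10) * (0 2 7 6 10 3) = [3, 0, 8, 4, 14, 5, 12, 6, 10, 9, 2, 11, 1, 13, 7] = (0 3 4 14 7 6 12 1)(2 8 10)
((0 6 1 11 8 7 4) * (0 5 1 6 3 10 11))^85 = ((0 3 10 11 8 7 4 5 1))^85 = (0 8 1 11 5 10 4 3 7)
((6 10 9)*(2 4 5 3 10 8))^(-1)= ((2 4 5 3 10 9 6 8))^(-1)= (2 8 6 9 10 3 5 4)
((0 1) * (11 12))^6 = ((0 1)(11 12))^6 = (12)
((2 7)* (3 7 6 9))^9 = (2 7 3 9 6)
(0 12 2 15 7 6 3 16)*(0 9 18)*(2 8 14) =(0 12 8 14 2 15 7 6 3 16 9 18) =[12, 1, 15, 16, 4, 5, 3, 6, 14, 18, 10, 11, 8, 13, 2, 7, 9, 17, 0]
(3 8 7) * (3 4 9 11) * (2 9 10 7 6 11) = (2 9)(3 8 6 11)(4 10 7) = [0, 1, 9, 8, 10, 5, 11, 4, 6, 2, 7, 3]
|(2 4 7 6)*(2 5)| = |(2 4 7 6 5)| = 5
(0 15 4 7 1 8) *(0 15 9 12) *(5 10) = (0 9 12)(1 8 15 4 7)(5 10) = [9, 8, 2, 3, 7, 10, 6, 1, 15, 12, 5, 11, 0, 13, 14, 4]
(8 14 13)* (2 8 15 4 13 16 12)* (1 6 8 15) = (1 6 8 14 16 12 2 15 4 13) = [0, 6, 15, 3, 13, 5, 8, 7, 14, 9, 10, 11, 2, 1, 16, 4, 12]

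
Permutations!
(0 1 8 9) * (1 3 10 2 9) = (0 3 10 2 9)(1 8) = [3, 8, 9, 10, 4, 5, 6, 7, 1, 0, 2]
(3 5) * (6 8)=(3 5)(6 8)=[0, 1, 2, 5, 4, 3, 8, 7, 6]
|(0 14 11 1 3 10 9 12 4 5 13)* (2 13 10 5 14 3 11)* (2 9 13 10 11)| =8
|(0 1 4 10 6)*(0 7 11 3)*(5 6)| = 9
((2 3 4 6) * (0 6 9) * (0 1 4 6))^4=((1 4 9)(2 3 6))^4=(1 4 9)(2 3 6)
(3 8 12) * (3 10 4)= (3 8 12 10 4)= [0, 1, 2, 8, 3, 5, 6, 7, 12, 9, 4, 11, 10]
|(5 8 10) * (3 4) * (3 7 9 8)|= |(3 4 7 9 8 10 5)|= 7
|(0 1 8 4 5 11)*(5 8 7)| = 10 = |(0 1 7 5 11)(4 8)|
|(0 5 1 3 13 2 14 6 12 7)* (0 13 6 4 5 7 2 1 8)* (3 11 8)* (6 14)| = 12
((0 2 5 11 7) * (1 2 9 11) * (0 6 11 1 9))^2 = (1 5)(2 9)(6 7 11)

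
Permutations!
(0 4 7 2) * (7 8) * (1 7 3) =(0 4 8 3 1 7 2) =[4, 7, 0, 1, 8, 5, 6, 2, 3]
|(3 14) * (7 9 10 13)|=|(3 14)(7 9 10 13)|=4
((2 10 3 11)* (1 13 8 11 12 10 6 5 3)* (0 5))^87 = (0 6 2 11 8 13 1 10 12 3 5)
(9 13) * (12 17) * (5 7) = (5 7)(9 13)(12 17) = [0, 1, 2, 3, 4, 7, 6, 5, 8, 13, 10, 11, 17, 9, 14, 15, 16, 12]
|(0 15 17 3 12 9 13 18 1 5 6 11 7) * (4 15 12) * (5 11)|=|(0 12 9 13 18 1 11 7)(3 4 15 17)(5 6)|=8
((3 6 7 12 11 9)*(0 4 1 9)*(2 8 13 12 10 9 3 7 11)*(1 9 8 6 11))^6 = (0 13 11 8 3 10 1 7 6 9 2 4 12)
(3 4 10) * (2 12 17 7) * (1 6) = (1 6)(2 12 17 7)(3 4 10) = [0, 6, 12, 4, 10, 5, 1, 2, 8, 9, 3, 11, 17, 13, 14, 15, 16, 7]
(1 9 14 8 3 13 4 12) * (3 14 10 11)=(1 9 10 11 3 13 4 12)(8 14)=[0, 9, 2, 13, 12, 5, 6, 7, 14, 10, 11, 3, 1, 4, 8]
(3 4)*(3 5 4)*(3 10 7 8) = (3 10 7 8)(4 5) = [0, 1, 2, 10, 5, 4, 6, 8, 3, 9, 7]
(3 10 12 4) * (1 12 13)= (1 12 4 3 10 13)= [0, 12, 2, 10, 3, 5, 6, 7, 8, 9, 13, 11, 4, 1]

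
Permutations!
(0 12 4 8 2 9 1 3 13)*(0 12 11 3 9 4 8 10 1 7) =[11, 9, 4, 13, 10, 5, 6, 0, 2, 7, 1, 3, 8, 12] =(0 11 3 13 12 8 2 4 10 1 9 7)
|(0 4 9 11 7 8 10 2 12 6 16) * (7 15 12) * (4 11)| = 12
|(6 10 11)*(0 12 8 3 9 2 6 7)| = 10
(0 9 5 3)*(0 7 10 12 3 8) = (0 9 5 8)(3 7 10 12) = [9, 1, 2, 7, 4, 8, 6, 10, 0, 5, 12, 11, 3]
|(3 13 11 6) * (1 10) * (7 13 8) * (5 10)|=|(1 5 10)(3 8 7 13 11 6)|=6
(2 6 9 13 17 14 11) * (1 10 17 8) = [0, 10, 6, 3, 4, 5, 9, 7, 1, 13, 17, 2, 12, 8, 11, 15, 16, 14] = (1 10 17 14 11 2 6 9 13 8)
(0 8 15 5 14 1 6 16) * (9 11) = (0 8 15 5 14 1 6 16)(9 11) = [8, 6, 2, 3, 4, 14, 16, 7, 15, 11, 10, 9, 12, 13, 1, 5, 0]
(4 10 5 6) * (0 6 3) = [6, 1, 2, 0, 10, 3, 4, 7, 8, 9, 5] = (0 6 4 10 5 3)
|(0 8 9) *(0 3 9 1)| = 6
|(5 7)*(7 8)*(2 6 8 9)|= 6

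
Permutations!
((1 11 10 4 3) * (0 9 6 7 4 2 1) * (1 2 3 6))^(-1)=(0 3 10 11 1 9)(4 7 6)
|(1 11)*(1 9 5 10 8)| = 6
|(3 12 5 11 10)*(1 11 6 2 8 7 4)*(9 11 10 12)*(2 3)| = 6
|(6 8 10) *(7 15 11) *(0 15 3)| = |(0 15 11 7 3)(6 8 10)| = 15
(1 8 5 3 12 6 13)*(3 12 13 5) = (1 8 3 13)(5 12 6) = [0, 8, 2, 13, 4, 12, 5, 7, 3, 9, 10, 11, 6, 1]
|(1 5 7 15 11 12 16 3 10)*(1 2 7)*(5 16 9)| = |(1 16 3 10 2 7 15 11 12 9 5)| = 11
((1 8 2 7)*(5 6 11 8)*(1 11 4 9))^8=(11)(1 4 5 9 6)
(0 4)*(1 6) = (0 4)(1 6) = [4, 6, 2, 3, 0, 5, 1]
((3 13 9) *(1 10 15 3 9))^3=((1 10 15 3 13))^3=(1 3 10 13 15)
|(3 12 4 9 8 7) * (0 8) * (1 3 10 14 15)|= 11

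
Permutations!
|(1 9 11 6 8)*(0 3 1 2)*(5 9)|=9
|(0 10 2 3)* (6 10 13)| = 6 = |(0 13 6 10 2 3)|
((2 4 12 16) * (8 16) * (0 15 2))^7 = ((0 15 2 4 12 8 16))^7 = (16)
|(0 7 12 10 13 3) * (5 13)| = 7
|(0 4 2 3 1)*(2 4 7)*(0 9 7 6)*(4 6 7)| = 8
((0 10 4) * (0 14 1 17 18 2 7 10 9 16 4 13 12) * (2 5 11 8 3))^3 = ((0 9 16 4 14 1 17 18 5 11 8 3 2 7 10 13 12))^3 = (0 4 17 11 2 13 9 14 18 8 7 12 16 1 5 3 10)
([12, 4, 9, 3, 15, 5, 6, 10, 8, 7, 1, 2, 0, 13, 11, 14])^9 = (15)(0 12)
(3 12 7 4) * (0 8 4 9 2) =[8, 1, 0, 12, 3, 5, 6, 9, 4, 2, 10, 11, 7] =(0 8 4 3 12 7 9 2)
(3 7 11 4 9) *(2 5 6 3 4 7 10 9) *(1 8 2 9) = [0, 8, 5, 10, 9, 6, 3, 11, 2, 4, 1, 7] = (1 8 2 5 6 3 10)(4 9)(7 11)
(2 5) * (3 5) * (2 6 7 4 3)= (3 5 6 7 4)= [0, 1, 2, 5, 3, 6, 7, 4]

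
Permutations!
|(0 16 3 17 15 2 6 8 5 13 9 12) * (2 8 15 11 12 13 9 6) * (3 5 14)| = |(0 16 5 9 13 6 15 8 14 3 17 11 12)| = 13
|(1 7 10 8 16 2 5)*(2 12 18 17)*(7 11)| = 11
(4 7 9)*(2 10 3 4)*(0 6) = (0 6)(2 10 3 4 7 9) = [6, 1, 10, 4, 7, 5, 0, 9, 8, 2, 3]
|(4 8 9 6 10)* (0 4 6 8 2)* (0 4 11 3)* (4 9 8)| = |(0 11 3)(2 9 4)(6 10)| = 6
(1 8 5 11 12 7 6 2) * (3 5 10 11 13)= (1 8 10 11 12 7 6 2)(3 5 13)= [0, 8, 1, 5, 4, 13, 2, 6, 10, 9, 11, 12, 7, 3]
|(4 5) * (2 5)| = |(2 5 4)| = 3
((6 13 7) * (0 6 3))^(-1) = (0 3 7 13 6)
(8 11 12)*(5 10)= [0, 1, 2, 3, 4, 10, 6, 7, 11, 9, 5, 12, 8]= (5 10)(8 11 12)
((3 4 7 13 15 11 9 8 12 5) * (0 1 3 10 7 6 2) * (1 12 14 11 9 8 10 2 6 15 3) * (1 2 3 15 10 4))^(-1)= (0 2 1 3 5 12)(4 9 15 13 7 10)(8 11 14)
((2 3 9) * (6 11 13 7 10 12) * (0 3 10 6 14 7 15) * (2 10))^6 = ((0 3 9 10 12 14 7 6 11 13 15))^6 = (0 7 3 6 9 11 10 13 12 15 14)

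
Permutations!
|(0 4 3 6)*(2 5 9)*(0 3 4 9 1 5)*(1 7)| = 6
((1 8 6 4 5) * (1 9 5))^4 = (9)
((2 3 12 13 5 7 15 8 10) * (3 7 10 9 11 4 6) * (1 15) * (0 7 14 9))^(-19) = (0 7 1 15 8)(2 11 3 5 14 4 12 10 9 6 13)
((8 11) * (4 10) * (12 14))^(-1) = (4 10)(8 11)(12 14)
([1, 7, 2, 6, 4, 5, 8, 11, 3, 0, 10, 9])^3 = (0 11 1 9 7)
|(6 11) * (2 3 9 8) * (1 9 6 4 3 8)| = |(1 9)(2 8)(3 6 11 4)| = 4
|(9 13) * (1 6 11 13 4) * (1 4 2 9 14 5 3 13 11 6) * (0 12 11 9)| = 20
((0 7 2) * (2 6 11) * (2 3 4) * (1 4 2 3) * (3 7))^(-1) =((0 3 2)(1 4 7 6 11))^(-1) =(0 2 3)(1 11 6 7 4)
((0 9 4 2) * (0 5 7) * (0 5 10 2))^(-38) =((0 9 4)(2 10)(5 7))^(-38) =(10)(0 9 4)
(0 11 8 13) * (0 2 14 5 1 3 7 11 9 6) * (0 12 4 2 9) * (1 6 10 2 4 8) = (1 3 7 11)(2 14 5 6 12 8 13 9 10) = [0, 3, 14, 7, 4, 6, 12, 11, 13, 10, 2, 1, 8, 9, 5]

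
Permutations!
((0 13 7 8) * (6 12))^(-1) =(0 8 7 13)(6 12)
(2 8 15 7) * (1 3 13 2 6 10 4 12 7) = [0, 3, 8, 13, 12, 5, 10, 6, 15, 9, 4, 11, 7, 2, 14, 1] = (1 3 13 2 8 15)(4 12 7 6 10)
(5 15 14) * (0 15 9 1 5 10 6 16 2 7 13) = (0 15 14 10 6 16 2 7 13)(1 5 9) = [15, 5, 7, 3, 4, 9, 16, 13, 8, 1, 6, 11, 12, 0, 10, 14, 2]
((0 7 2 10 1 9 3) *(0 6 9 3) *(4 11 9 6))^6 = ((0 7 2 10 1 3 4 11 9))^6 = (0 4 10)(1 7 11)(2 9 3)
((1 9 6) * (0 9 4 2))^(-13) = ((0 9 6 1 4 2))^(-13) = (0 2 4 1 6 9)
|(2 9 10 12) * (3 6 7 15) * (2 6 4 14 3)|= |(2 9 10 12 6 7 15)(3 4 14)|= 21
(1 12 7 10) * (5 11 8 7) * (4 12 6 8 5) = (1 6 8 7 10)(4 12)(5 11) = [0, 6, 2, 3, 12, 11, 8, 10, 7, 9, 1, 5, 4]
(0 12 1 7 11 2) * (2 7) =(0 12 1 2)(7 11) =[12, 2, 0, 3, 4, 5, 6, 11, 8, 9, 10, 7, 1]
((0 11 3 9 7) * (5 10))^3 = (0 9 11 7 3)(5 10)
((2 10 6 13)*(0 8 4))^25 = ((0 8 4)(2 10 6 13))^25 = (0 8 4)(2 10 6 13)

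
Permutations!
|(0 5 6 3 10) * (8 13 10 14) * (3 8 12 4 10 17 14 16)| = |(0 5 6 8 13 17 14 12 4 10)(3 16)| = 10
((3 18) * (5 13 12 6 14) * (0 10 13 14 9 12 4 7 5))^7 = ((0 10 13 4 7 5 14)(3 18)(6 9 12))^7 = (3 18)(6 9 12)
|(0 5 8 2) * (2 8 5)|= |(8)(0 2)|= 2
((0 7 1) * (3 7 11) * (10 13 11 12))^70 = ((0 12 10 13 11 3 7 1))^70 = (0 7 11 10)(1 3 13 12)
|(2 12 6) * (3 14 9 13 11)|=|(2 12 6)(3 14 9 13 11)|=15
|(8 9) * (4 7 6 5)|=4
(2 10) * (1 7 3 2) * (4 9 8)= (1 7 3 2 10)(4 9 8)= [0, 7, 10, 2, 9, 5, 6, 3, 4, 8, 1]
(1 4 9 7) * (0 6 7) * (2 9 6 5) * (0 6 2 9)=(0 5 9 6 7 1 4 2)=[5, 4, 0, 3, 2, 9, 7, 1, 8, 6]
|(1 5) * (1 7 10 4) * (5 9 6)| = 7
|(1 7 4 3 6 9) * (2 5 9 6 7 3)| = |(1 3 7 4 2 5 9)| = 7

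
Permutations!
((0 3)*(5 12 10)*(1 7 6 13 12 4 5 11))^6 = (1 11 10 12 13 6 7)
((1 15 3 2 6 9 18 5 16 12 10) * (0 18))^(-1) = (0 9 6 2 3 15 1 10 12 16 5 18) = ((0 18 5 16 12 10 1 15 3 2 6 9))^(-1)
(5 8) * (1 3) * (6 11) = (1 3)(5 8)(6 11) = [0, 3, 2, 1, 4, 8, 11, 7, 5, 9, 10, 6]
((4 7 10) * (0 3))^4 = ((0 3)(4 7 10))^4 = (4 7 10)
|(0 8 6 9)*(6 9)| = 3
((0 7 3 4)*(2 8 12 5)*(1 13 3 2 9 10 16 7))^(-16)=(16)(0 4 3 13 1)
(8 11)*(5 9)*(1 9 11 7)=(1 9 5 11 8 7)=[0, 9, 2, 3, 4, 11, 6, 1, 7, 5, 10, 8]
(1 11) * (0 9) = (0 9)(1 11) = [9, 11, 2, 3, 4, 5, 6, 7, 8, 0, 10, 1]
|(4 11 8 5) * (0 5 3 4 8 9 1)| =8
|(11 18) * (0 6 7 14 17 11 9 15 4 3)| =|(0 6 7 14 17 11 18 9 15 4 3)| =11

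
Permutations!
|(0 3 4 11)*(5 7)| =|(0 3 4 11)(5 7)| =4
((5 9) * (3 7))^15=(3 7)(5 9)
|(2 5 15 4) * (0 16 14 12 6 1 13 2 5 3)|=9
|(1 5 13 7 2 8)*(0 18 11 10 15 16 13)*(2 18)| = |(0 2 8 1 5)(7 18 11 10 15 16 13)| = 35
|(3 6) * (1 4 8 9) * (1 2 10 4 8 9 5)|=|(1 8 5)(2 10 4 9)(3 6)|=12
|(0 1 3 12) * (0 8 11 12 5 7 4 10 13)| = |(0 1 3 5 7 4 10 13)(8 11 12)| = 24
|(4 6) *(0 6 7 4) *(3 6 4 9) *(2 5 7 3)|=|(0 4 3 6)(2 5 7 9)|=4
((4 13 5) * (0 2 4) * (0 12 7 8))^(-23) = (0 2 4 13 5 12 7 8)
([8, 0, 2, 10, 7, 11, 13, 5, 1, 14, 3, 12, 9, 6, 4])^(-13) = (0 1 8)(3 10)(4 7 5 11 12 9 14)(6 13)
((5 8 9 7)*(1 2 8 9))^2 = (1 8 2)(5 7 9)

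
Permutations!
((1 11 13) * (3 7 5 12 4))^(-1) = ((1 11 13)(3 7 5 12 4))^(-1) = (1 13 11)(3 4 12 5 7)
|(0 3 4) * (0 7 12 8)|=6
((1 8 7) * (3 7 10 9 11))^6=(1 7 3 11 9 10 8)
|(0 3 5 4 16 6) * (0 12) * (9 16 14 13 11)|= 11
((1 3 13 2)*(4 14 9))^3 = (14)(1 2 13 3)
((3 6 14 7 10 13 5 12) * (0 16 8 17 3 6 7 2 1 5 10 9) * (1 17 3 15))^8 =(17)(0 8 7)(3 9 16)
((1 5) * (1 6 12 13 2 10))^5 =(1 2 12 5 10 13 6)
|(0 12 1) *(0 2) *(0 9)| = |(0 12 1 2 9)| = 5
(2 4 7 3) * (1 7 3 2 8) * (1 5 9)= (1 7 2 4 3 8 5 9)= [0, 7, 4, 8, 3, 9, 6, 2, 5, 1]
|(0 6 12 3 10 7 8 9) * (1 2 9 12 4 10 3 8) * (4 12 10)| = 9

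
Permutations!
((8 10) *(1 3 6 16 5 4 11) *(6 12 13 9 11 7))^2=((1 3 12 13 9 11)(4 7 6 16 5)(8 10))^2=(1 12 9)(3 13 11)(4 6 5 7 16)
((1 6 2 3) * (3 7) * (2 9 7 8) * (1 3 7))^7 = (1 6 9)(2 8)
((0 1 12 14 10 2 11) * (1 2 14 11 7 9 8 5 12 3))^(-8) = ((0 2 7 9 8 5 12 11)(1 3)(10 14))^(-8) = (14)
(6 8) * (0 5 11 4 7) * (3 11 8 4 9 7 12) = (0 5 8 6 4 12 3 11 9 7) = [5, 1, 2, 11, 12, 8, 4, 0, 6, 7, 10, 9, 3]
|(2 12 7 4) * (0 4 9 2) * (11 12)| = 10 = |(0 4)(2 11 12 7 9)|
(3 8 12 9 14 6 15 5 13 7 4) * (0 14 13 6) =(0 14)(3 8 12 9 13 7 4)(5 6 15) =[14, 1, 2, 8, 3, 6, 15, 4, 12, 13, 10, 11, 9, 7, 0, 5]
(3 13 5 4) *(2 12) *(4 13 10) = (2 12)(3 10 4)(5 13) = [0, 1, 12, 10, 3, 13, 6, 7, 8, 9, 4, 11, 2, 5]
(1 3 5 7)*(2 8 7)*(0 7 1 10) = (0 7 10)(1 3 5 2 8) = [7, 3, 8, 5, 4, 2, 6, 10, 1, 9, 0]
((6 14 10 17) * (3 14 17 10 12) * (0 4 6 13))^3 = (0 17 4 13 6)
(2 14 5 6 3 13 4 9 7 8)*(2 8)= (2 14 5 6 3 13 4 9 7)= [0, 1, 14, 13, 9, 6, 3, 2, 8, 7, 10, 11, 12, 4, 5]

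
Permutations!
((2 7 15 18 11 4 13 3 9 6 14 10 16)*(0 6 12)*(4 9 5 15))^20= (0 16 13 18)(2 3 11 6)(4 15 12 10)(5 9 14 7)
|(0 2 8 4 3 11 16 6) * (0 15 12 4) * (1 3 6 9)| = |(0 2 8)(1 3 11 16 9)(4 6 15 12)| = 60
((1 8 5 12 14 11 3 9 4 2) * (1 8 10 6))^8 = ((1 10 6)(2 8 5 12 14 11 3 9 4))^8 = (1 6 10)(2 4 9 3 11 14 12 5 8)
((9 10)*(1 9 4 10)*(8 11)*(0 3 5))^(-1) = (0 5 3)(1 9)(4 10)(8 11)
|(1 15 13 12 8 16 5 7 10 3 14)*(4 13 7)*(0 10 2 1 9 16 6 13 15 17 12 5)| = |(0 10 3 14 9 16)(1 17 12 8 6 13 5 4 15 7 2)| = 66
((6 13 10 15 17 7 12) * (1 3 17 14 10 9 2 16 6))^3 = (1 7 3 12 17)(2 13 16 9 6)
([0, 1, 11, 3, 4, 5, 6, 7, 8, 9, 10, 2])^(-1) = (2 11)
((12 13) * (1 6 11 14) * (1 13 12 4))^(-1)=(1 4 13 14 11 6)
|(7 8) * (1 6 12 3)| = |(1 6 12 3)(7 8)| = 4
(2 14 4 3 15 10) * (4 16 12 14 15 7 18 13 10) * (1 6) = [0, 6, 15, 7, 3, 5, 1, 18, 8, 9, 2, 11, 14, 10, 16, 4, 12, 17, 13] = (1 6)(2 15 4 3 7 18 13 10)(12 14 16)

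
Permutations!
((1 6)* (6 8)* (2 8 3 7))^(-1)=(1 6 8 2 7 3)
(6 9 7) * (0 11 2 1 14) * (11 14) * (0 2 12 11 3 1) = (0 14 2)(1 3)(6 9 7)(11 12) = [14, 3, 0, 1, 4, 5, 9, 6, 8, 7, 10, 12, 11, 13, 2]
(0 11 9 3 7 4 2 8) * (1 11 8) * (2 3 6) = (0 8)(1 11 9 6 2)(3 7 4) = [8, 11, 1, 7, 3, 5, 2, 4, 0, 6, 10, 9]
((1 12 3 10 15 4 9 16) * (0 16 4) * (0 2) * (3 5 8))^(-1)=((0 16 1 12 5 8 3 10 15 2)(4 9))^(-1)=(0 2 15 10 3 8 5 12 1 16)(4 9)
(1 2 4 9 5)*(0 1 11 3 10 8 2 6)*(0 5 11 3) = (0 1 6 5 3 10 8 2 4 9 11) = [1, 6, 4, 10, 9, 3, 5, 7, 2, 11, 8, 0]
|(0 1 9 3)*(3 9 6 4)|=5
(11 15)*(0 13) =(0 13)(11 15) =[13, 1, 2, 3, 4, 5, 6, 7, 8, 9, 10, 15, 12, 0, 14, 11]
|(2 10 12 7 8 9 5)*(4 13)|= 14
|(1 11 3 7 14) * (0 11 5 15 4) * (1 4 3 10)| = 10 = |(0 11 10 1 5 15 3 7 14 4)|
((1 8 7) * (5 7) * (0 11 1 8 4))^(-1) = (0 4 1 11)(5 8 7)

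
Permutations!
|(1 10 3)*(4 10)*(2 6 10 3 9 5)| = |(1 4 3)(2 6 10 9 5)| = 15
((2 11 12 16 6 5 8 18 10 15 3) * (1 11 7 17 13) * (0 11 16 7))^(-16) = (18)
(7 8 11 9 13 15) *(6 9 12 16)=(6 9 13 15 7 8 11 12 16)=[0, 1, 2, 3, 4, 5, 9, 8, 11, 13, 10, 12, 16, 15, 14, 7, 6]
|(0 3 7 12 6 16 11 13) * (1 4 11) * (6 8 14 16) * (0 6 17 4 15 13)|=14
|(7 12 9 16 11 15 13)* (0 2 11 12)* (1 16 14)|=30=|(0 2 11 15 13 7)(1 16 12 9 14)|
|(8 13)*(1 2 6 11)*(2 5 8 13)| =6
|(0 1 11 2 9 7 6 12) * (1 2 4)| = |(0 2 9 7 6 12)(1 11 4)| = 6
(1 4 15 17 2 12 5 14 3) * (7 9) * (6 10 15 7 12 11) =(1 4 7 9 12 5 14 3)(2 11 6 10 15 17) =[0, 4, 11, 1, 7, 14, 10, 9, 8, 12, 15, 6, 5, 13, 3, 17, 16, 2]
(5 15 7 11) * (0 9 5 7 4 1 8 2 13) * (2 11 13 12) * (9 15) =(0 15 4 1 8 11 7 13)(2 12)(5 9) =[15, 8, 12, 3, 1, 9, 6, 13, 11, 5, 10, 7, 2, 0, 14, 4]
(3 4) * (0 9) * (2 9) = [2, 1, 9, 4, 3, 5, 6, 7, 8, 0] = (0 2 9)(3 4)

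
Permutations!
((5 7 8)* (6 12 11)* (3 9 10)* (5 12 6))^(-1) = (3 10 9)(5 11 12 8 7)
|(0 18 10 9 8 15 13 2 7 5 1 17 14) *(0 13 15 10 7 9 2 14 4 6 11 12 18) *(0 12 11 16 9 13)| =|(0 12 18 7 5 1 17 4 6 16 9 8 10 2 13 14)| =16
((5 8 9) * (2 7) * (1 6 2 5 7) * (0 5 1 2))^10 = ((0 5 8 9 7 1 6))^10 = (0 9 6 8 1 5 7)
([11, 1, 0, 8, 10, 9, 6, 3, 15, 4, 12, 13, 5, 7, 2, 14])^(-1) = (0 2 14 15 8 3 7 13 11)(4 9 5 12 10)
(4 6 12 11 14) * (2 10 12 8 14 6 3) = (2 10 12 11 6 8 14 4 3) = [0, 1, 10, 2, 3, 5, 8, 7, 14, 9, 12, 6, 11, 13, 4]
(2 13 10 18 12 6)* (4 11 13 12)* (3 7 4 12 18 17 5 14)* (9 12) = (2 18 9 12 6)(3 7 4 11 13 10 17 5 14) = [0, 1, 18, 7, 11, 14, 2, 4, 8, 12, 17, 13, 6, 10, 3, 15, 16, 5, 9]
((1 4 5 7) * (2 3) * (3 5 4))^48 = (1 5 3 7 2)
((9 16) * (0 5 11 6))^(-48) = (16)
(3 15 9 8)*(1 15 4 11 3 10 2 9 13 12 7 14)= (1 15 13 12 7 14)(2 9 8 10)(3 4 11)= [0, 15, 9, 4, 11, 5, 6, 14, 10, 8, 2, 3, 7, 12, 1, 13]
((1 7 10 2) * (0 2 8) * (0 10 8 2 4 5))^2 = ((0 4 5)(1 7 8 10 2))^2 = (0 5 4)(1 8 2 7 10)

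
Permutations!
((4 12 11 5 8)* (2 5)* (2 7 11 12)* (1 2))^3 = (12)(1 8 2 4 5)(7 11)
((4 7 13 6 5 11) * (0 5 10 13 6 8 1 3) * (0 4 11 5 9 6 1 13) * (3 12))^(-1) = (0 10 6 9)(1 7 4 3 12)(8 13)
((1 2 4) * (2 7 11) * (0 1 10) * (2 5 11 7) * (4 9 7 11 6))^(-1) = ((0 1 2 9 7 11 5 6 4 10))^(-1) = (0 10 4 6 5 11 7 9 2 1)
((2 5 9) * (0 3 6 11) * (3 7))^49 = (0 11 6 3 7)(2 5 9)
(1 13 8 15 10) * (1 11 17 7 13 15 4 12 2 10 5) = (1 15 5)(2 10 11 17 7 13 8 4 12) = [0, 15, 10, 3, 12, 1, 6, 13, 4, 9, 11, 17, 2, 8, 14, 5, 16, 7]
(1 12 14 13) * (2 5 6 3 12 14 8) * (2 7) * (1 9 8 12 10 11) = (1 14 13 9 8 7 2 5 6 3 10 11) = [0, 14, 5, 10, 4, 6, 3, 2, 7, 8, 11, 1, 12, 9, 13]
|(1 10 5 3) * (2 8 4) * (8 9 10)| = |(1 8 4 2 9 10 5 3)| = 8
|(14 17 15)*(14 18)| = 4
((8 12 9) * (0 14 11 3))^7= (0 3 11 14)(8 12 9)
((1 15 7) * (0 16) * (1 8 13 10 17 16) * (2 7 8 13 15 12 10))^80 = (0 12 17)(1 10 16)(2 13 7)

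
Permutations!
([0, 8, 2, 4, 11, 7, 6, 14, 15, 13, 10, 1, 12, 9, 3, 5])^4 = (1 7 11 5 4 15 3 8 14)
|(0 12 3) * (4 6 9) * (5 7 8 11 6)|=|(0 12 3)(4 5 7 8 11 6 9)|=21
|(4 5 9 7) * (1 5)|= |(1 5 9 7 4)|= 5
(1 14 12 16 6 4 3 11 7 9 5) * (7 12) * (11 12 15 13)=[0, 14, 2, 12, 3, 1, 4, 9, 8, 5, 10, 15, 16, 11, 7, 13, 6]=(1 14 7 9 5)(3 12 16 6 4)(11 15 13)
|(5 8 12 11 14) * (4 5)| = 6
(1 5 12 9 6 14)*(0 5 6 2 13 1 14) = [5, 6, 13, 3, 4, 12, 0, 7, 8, 2, 10, 11, 9, 1, 14] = (14)(0 5 12 9 2 13 1 6)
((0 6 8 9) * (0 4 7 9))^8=(0 8 6)(4 9 7)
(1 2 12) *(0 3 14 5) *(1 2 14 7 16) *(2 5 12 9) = [3, 14, 9, 7, 4, 0, 6, 16, 8, 2, 10, 11, 5, 13, 12, 15, 1] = (0 3 7 16 1 14 12 5)(2 9)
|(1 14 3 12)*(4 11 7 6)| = 4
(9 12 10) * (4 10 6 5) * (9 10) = (4 9 12 6 5) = [0, 1, 2, 3, 9, 4, 5, 7, 8, 12, 10, 11, 6]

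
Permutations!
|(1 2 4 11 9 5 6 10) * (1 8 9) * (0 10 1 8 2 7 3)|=|(0 10 2 4 11 8 9 5 6 1 7 3)|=12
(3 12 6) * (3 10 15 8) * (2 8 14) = [0, 1, 8, 12, 4, 5, 10, 7, 3, 9, 15, 11, 6, 13, 2, 14] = (2 8 3 12 6 10 15 14)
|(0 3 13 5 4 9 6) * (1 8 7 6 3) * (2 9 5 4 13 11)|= |(0 1 8 7 6)(2 9 3 11)(4 5 13)|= 60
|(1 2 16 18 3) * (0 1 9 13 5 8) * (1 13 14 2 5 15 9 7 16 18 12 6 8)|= |(0 13 15 9 14 2 18 3 7 16 12 6 8)(1 5)|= 26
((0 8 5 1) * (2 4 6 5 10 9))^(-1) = ((0 8 10 9 2 4 6 5 1))^(-1) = (0 1 5 6 4 2 9 10 8)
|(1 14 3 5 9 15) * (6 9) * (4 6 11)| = 9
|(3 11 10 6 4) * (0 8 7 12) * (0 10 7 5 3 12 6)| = 10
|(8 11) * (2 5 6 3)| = |(2 5 6 3)(8 11)| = 4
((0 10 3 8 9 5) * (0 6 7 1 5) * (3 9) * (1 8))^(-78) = ((0 10 9)(1 5 6 7 8 3))^(-78) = (10)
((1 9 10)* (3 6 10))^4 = ((1 9 3 6 10))^4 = (1 10 6 3 9)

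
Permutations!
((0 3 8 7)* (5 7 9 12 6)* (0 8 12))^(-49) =(0 9 8 7 5 6 12 3)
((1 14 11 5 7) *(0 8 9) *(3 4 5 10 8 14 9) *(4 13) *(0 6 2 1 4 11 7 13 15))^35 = ((0 14 7 4 5 13 11 10 8 3 15)(1 9 6 2))^35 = (0 7 5 11 8 15 14 4 13 10 3)(1 2 6 9)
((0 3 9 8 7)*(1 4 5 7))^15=(0 7 5 4 1 8 9 3)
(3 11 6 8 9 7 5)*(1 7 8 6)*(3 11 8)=(1 7 5 11)(3 8 9)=[0, 7, 2, 8, 4, 11, 6, 5, 9, 3, 10, 1]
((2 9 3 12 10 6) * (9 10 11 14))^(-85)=(14)(2 6 10)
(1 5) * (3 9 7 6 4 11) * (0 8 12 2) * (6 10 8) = (0 6 4 11 3 9 7 10 8 12 2)(1 5) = [6, 5, 0, 9, 11, 1, 4, 10, 12, 7, 8, 3, 2]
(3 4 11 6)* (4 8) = [0, 1, 2, 8, 11, 5, 3, 7, 4, 9, 10, 6] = (3 8 4 11 6)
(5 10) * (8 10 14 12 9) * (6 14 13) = [0, 1, 2, 3, 4, 13, 14, 7, 10, 8, 5, 11, 9, 6, 12] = (5 13 6 14 12 9 8 10)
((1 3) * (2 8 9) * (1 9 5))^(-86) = (1 8 9)(2 3 5) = ((1 3 9 2 8 5))^(-86)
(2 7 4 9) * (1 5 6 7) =[0, 5, 1, 3, 9, 6, 7, 4, 8, 2] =(1 5 6 7 4 9 2)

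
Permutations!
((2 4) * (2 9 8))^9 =(2 4 9 8)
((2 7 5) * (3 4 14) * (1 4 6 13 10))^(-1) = ((1 4 14 3 6 13 10)(2 7 5))^(-1) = (1 10 13 6 3 14 4)(2 5 7)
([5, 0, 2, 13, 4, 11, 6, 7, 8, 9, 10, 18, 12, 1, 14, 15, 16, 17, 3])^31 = (0 18 1 11 13 5 3)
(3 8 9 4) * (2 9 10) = (2 9 4 3 8 10) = [0, 1, 9, 8, 3, 5, 6, 7, 10, 4, 2]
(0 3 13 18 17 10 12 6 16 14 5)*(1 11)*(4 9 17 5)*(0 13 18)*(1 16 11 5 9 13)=(0 3 18 9 17 10 12 6 11 16 14 4 13)(1 5)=[3, 5, 2, 18, 13, 1, 11, 7, 8, 17, 12, 16, 6, 0, 4, 15, 14, 10, 9]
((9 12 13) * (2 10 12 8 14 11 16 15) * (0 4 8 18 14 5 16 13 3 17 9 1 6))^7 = ((0 4 8 5 16 15 2 10 12 3 17 9 18 14 11 13 1 6))^7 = (0 10 11 5 17 6 2 14 8 3 1 15 18 4 12 13 16 9)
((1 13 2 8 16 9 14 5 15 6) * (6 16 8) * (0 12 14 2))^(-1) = (0 13 1 6 2 9 16 15 5 14 12)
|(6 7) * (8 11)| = |(6 7)(8 11)| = 2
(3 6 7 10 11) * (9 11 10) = (3 6 7 9 11) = [0, 1, 2, 6, 4, 5, 7, 9, 8, 11, 10, 3]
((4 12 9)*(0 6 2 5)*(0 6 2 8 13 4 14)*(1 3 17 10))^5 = (0 13)(1 3 17 10)(2 4)(5 12)(6 9)(8 14)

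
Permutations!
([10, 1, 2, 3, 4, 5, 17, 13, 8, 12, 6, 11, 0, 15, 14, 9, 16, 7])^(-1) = (0 12 9 15 13 7 17 6 10)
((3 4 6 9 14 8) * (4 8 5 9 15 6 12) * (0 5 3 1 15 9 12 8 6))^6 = ((0 5 12 4 8 1 15)(3 6 9 14))^6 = (0 15 1 8 4 12 5)(3 9)(6 14)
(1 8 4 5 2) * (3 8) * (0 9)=(0 9)(1 3 8 4 5 2)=[9, 3, 1, 8, 5, 2, 6, 7, 4, 0]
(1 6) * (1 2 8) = (1 6 2 8) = [0, 6, 8, 3, 4, 5, 2, 7, 1]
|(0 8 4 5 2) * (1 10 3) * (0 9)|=|(0 8 4 5 2 9)(1 10 3)|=6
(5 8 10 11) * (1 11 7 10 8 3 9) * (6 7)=(1 11 5 3 9)(6 7 10)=[0, 11, 2, 9, 4, 3, 7, 10, 8, 1, 6, 5]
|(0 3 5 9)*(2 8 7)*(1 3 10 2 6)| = |(0 10 2 8 7 6 1 3 5 9)| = 10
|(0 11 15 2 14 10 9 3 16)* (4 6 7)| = |(0 11 15 2 14 10 9 3 16)(4 6 7)| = 9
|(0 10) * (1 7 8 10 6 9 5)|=8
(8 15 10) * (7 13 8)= (7 13 8 15 10)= [0, 1, 2, 3, 4, 5, 6, 13, 15, 9, 7, 11, 12, 8, 14, 10]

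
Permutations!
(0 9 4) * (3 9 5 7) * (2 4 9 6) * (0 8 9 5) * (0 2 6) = (0 2 4 8 9 5 7 3) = [2, 1, 4, 0, 8, 7, 6, 3, 9, 5]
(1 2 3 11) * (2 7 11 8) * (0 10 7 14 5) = (0 10 7 11 1 14 5)(2 3 8) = [10, 14, 3, 8, 4, 0, 6, 11, 2, 9, 7, 1, 12, 13, 5]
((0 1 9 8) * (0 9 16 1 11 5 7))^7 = (0 7 5 11)(1 16)(8 9)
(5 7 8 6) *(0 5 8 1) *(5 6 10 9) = (0 6 8 10 9 5 7 1) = [6, 0, 2, 3, 4, 7, 8, 1, 10, 5, 9]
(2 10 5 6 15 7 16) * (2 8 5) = (2 10)(5 6 15 7 16 8) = [0, 1, 10, 3, 4, 6, 15, 16, 5, 9, 2, 11, 12, 13, 14, 7, 8]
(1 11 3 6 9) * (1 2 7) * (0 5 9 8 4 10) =(0 5 9 2 7 1 11 3 6 8 4 10) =[5, 11, 7, 6, 10, 9, 8, 1, 4, 2, 0, 3]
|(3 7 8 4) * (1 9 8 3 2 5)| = 6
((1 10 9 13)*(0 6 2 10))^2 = (0 2 9 1 6 10 13)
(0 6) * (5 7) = (0 6)(5 7) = [6, 1, 2, 3, 4, 7, 0, 5]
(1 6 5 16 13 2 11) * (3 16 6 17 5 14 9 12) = (1 17 5 6 14 9 12 3 16 13 2 11) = [0, 17, 11, 16, 4, 6, 14, 7, 8, 12, 10, 1, 3, 2, 9, 15, 13, 5]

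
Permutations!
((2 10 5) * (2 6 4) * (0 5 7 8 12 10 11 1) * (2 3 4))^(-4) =(12)(0 6 11)(1 5 2)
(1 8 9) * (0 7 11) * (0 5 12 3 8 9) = (0 7 11 5 12 3 8)(1 9) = [7, 9, 2, 8, 4, 12, 6, 11, 0, 1, 10, 5, 3]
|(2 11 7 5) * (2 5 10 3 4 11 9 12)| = |(2 9 12)(3 4 11 7 10)| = 15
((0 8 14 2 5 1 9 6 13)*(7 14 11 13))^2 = (0 11)(1 6 14 5 9 7 2)(8 13)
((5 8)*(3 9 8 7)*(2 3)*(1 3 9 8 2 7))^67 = (1 5 8 3)(2 9)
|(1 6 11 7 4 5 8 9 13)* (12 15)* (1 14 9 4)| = |(1 6 11 7)(4 5 8)(9 13 14)(12 15)| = 12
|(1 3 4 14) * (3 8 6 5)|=7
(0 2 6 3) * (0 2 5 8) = (0 5 8)(2 6 3) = [5, 1, 6, 2, 4, 8, 3, 7, 0]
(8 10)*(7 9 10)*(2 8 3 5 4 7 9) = (2 8 9 10 3 5 4 7) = [0, 1, 8, 5, 7, 4, 6, 2, 9, 10, 3]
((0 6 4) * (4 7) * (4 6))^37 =((0 4)(6 7))^37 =(0 4)(6 7)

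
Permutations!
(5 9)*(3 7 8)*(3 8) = (3 7)(5 9) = [0, 1, 2, 7, 4, 9, 6, 3, 8, 5]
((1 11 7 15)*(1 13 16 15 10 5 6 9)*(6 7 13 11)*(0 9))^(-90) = (0 1)(6 9)(11 16)(13 15)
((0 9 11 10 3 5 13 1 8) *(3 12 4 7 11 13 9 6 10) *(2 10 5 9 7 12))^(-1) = ((0 6 5 7 11 3 9 13 1 8)(2 10)(4 12))^(-1) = (0 8 1 13 9 3 11 7 5 6)(2 10)(4 12)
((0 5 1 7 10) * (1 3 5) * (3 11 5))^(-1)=(0 10 7 1)(5 11)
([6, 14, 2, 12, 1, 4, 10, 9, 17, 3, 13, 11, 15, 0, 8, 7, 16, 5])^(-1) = (0 13 10 6)(1 4 5 17 8 14)(3 9 7 15 12)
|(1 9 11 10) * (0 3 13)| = |(0 3 13)(1 9 11 10)| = 12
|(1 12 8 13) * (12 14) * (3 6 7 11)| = |(1 14 12 8 13)(3 6 7 11)| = 20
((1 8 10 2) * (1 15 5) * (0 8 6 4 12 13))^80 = (0 2 1 12 8 15 6 13 10 5 4) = ((0 8 10 2 15 5 1 6 4 12 13))^80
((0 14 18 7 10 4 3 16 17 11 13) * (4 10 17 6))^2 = ((0 14 18 7 17 11 13)(3 16 6 4))^2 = (0 18 17 13 14 7 11)(3 6)(4 16)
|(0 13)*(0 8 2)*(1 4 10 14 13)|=|(0 1 4 10 14 13 8 2)|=8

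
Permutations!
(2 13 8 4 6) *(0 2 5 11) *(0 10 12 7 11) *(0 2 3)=(0 3)(2 13 8 4 6 5)(7 11 10 12)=[3, 1, 13, 0, 6, 2, 5, 11, 4, 9, 12, 10, 7, 8]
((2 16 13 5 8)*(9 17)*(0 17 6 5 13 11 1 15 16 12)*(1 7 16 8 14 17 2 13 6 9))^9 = (1 15 8 13 6 5 14 17)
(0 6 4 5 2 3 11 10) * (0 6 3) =(0 3 11 10 6 4 5 2) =[3, 1, 0, 11, 5, 2, 4, 7, 8, 9, 6, 10]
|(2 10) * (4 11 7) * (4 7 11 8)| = |(11)(2 10)(4 8)| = 2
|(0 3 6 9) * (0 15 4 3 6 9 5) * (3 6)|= 7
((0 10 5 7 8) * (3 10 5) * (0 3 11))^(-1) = ((0 5 7 8 3 10 11))^(-1) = (0 11 10 3 8 7 5)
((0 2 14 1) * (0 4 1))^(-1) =(0 14 2)(1 4)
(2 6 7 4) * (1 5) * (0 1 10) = (0 1 5 10)(2 6 7 4) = [1, 5, 6, 3, 2, 10, 7, 4, 8, 9, 0]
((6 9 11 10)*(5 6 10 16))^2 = ((5 6 9 11 16))^2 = (5 9 16 6 11)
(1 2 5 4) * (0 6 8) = [6, 2, 5, 3, 1, 4, 8, 7, 0] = (0 6 8)(1 2 5 4)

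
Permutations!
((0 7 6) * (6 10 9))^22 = ((0 7 10 9 6))^22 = (0 10 6 7 9)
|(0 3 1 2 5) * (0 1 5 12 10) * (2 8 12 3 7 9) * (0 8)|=21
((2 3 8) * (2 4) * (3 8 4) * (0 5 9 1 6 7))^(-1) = ((0 5 9 1 6 7)(2 8 3 4))^(-1) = (0 7 6 1 9 5)(2 4 3 8)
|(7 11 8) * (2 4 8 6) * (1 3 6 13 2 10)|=|(1 3 6 10)(2 4 8 7 11 13)|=12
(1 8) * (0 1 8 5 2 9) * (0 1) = (1 5 2 9) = [0, 5, 9, 3, 4, 2, 6, 7, 8, 1]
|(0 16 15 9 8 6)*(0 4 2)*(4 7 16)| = |(0 4 2)(6 7 16 15 9 8)| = 6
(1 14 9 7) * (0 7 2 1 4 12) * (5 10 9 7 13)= (0 13 5 10 9 2 1 14 7 4 12)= [13, 14, 1, 3, 12, 10, 6, 4, 8, 2, 9, 11, 0, 5, 7]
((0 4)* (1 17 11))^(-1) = (0 4)(1 11 17)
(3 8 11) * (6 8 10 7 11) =[0, 1, 2, 10, 4, 5, 8, 11, 6, 9, 7, 3] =(3 10 7 11)(6 8)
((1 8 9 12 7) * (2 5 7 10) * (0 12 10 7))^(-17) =((0 12 7 1 8 9 10 2 5))^(-17) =(0 12 7 1 8 9 10 2 5)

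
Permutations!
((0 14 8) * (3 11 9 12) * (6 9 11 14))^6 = (0 8 14 3 12 9 6)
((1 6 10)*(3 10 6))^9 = (10)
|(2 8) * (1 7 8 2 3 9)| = 5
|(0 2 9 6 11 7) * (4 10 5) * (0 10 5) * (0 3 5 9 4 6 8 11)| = |(0 2 4 9 8 11 7 10 3 5 6)| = 11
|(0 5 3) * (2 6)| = 6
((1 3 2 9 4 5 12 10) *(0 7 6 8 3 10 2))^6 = (0 7 6 8 3)(2 9 4 5 12)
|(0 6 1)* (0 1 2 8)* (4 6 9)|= 6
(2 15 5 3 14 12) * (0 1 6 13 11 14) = (0 1 6 13 11 14 12 2 15 5 3) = [1, 6, 15, 0, 4, 3, 13, 7, 8, 9, 10, 14, 2, 11, 12, 5]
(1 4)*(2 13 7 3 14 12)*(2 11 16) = (1 4)(2 13 7 3 14 12 11 16) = [0, 4, 13, 14, 1, 5, 6, 3, 8, 9, 10, 16, 11, 7, 12, 15, 2]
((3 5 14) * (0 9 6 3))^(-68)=((0 9 6 3 5 14))^(-68)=(0 5 6)(3 9 14)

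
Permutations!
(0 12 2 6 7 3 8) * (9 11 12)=(0 9 11 12 2 6 7 3 8)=[9, 1, 6, 8, 4, 5, 7, 3, 0, 11, 10, 12, 2]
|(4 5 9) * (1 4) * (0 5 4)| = |(0 5 9 1)| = 4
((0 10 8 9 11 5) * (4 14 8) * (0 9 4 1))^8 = ((0 10 1)(4 14 8)(5 9 11))^8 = (0 1 10)(4 8 14)(5 11 9)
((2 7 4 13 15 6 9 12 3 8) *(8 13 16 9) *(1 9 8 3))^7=(1 9 12)(2 4 8 7 16)(3 6 15 13)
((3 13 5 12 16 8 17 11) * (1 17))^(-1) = ((1 17 11 3 13 5 12 16 8))^(-1) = (1 8 16 12 5 13 3 11 17)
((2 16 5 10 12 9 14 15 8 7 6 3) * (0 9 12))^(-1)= ((0 9 14 15 8 7 6 3 2 16 5 10))^(-1)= (0 10 5 16 2 3 6 7 8 15 14 9)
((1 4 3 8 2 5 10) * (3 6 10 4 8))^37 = ((1 8 2 5 4 6 10))^37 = (1 2 4 10 8 5 6)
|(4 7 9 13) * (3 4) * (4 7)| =|(3 7 9 13)| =4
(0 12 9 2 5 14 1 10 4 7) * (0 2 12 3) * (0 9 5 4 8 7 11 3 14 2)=(0 14 1 10 8 7)(2 4 11 3 9 12 5)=[14, 10, 4, 9, 11, 2, 6, 0, 7, 12, 8, 3, 5, 13, 1]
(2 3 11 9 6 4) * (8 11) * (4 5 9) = (2 3 8 11 4)(5 9 6) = [0, 1, 3, 8, 2, 9, 5, 7, 11, 6, 10, 4]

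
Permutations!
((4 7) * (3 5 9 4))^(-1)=(3 7 4 9 5)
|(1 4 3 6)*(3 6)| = |(1 4 6)| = 3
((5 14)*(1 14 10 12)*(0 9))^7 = (0 9)(1 5 12 14 10)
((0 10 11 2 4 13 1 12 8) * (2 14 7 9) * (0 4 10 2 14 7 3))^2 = (0 10 7 14)(1 8 13 12 4)(2 11 9 3)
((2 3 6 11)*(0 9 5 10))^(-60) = (11)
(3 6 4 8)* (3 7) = (3 6 4 8 7) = [0, 1, 2, 6, 8, 5, 4, 3, 7]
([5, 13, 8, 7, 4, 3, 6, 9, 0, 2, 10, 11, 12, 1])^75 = [2, 13, 7, 0, 4, 8, 6, 5, 9, 3, 10, 11, 12, 1]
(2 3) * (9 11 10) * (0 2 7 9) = (0 2 3 7 9 11 10) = [2, 1, 3, 7, 4, 5, 6, 9, 8, 11, 0, 10]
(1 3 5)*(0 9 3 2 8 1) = (0 9 3 5)(1 2 8) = [9, 2, 8, 5, 4, 0, 6, 7, 1, 3]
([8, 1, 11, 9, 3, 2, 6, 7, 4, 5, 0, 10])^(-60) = (0 3 2)(4 5 10)(8 9 11)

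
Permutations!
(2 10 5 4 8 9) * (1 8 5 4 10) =(1 8 9 2)(4 5 10) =[0, 8, 1, 3, 5, 10, 6, 7, 9, 2, 4]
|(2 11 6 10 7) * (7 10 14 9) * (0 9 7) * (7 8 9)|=|(0 7 2 11 6 14 8 9)|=8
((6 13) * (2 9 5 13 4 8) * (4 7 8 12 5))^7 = ((2 9 4 12 5 13 6 7 8))^7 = (2 7 13 12 9 8 6 5 4)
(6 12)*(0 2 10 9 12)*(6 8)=(0 2 10 9 12 8 6)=[2, 1, 10, 3, 4, 5, 0, 7, 6, 12, 9, 11, 8]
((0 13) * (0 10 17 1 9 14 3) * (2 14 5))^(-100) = (17)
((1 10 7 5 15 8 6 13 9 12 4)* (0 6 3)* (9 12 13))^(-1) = ((0 6 9 13 12 4 1 10 7 5 15 8 3))^(-1) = (0 3 8 15 5 7 10 1 4 12 13 9 6)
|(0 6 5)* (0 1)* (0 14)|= |(0 6 5 1 14)|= 5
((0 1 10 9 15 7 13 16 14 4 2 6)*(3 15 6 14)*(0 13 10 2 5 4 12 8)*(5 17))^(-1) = (0 8 12 14 2 1)(3 16 13 6 9 10 7 15)(4 5 17)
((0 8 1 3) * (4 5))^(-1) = (0 3 1 8)(4 5)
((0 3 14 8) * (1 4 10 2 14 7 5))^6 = (0 10 7 14 1)(2 5 8 4 3)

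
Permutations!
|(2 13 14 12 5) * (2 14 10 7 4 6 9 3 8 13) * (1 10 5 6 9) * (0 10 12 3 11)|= 30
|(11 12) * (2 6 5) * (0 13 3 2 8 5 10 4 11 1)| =10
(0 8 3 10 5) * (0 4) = (0 8 3 10 5 4) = [8, 1, 2, 10, 0, 4, 6, 7, 3, 9, 5]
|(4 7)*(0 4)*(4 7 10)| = |(0 7)(4 10)| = 2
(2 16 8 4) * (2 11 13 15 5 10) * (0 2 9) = (0 2 16 8 4 11 13 15 5 10 9) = [2, 1, 16, 3, 11, 10, 6, 7, 4, 0, 9, 13, 12, 15, 14, 5, 8]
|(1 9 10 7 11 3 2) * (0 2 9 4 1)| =10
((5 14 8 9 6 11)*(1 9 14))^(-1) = ((1 9 6 11 5)(8 14))^(-1) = (1 5 11 6 9)(8 14)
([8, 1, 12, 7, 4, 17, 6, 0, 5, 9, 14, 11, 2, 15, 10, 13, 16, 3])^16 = (0 3 5)(7 17 8)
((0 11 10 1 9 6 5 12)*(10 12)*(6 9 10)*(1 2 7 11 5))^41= ((0 5 6 1 10 2 7 11 12))^41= (0 2 5 7 6 11 1 12 10)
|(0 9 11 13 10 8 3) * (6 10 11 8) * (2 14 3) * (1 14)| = 14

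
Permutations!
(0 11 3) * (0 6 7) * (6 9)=(0 11 3 9 6 7)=[11, 1, 2, 9, 4, 5, 7, 0, 8, 6, 10, 3]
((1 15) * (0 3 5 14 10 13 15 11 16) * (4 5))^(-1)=(0 16 11 1 15 13 10 14 5 4 3)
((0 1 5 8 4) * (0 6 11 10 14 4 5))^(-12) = (4 10 6 14 11)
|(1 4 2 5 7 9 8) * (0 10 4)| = |(0 10 4 2 5 7 9 8 1)| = 9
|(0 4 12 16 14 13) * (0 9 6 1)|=9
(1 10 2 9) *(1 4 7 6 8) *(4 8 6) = (1 10 2 9 8)(4 7) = [0, 10, 9, 3, 7, 5, 6, 4, 1, 8, 2]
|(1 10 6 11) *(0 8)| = |(0 8)(1 10 6 11)| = 4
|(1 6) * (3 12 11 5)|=|(1 6)(3 12 11 5)|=4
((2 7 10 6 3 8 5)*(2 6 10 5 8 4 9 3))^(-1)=((10)(2 7 5 6)(3 4 9))^(-1)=(10)(2 6 5 7)(3 9 4)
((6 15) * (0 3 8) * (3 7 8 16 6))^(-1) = (0 8 7)(3 15 6 16)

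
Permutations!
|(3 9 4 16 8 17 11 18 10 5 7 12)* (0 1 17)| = |(0 1 17 11 18 10 5 7 12 3 9 4 16 8)| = 14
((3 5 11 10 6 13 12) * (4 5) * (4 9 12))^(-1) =((3 9 12)(4 5 11 10 6 13))^(-1) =(3 12 9)(4 13 6 10 11 5)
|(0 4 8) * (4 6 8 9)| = 6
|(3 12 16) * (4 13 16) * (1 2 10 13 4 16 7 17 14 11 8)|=9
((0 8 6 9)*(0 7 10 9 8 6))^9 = ((0 6 8)(7 10 9))^9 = (10)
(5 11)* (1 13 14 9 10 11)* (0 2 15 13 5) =[2, 5, 15, 3, 4, 1, 6, 7, 8, 10, 11, 0, 12, 14, 9, 13] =(0 2 15 13 14 9 10 11)(1 5)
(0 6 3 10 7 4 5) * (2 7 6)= (0 2 7 4 5)(3 10 6)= [2, 1, 7, 10, 5, 0, 3, 4, 8, 9, 6]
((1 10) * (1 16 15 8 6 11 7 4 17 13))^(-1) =((1 10 16 15 8 6 11 7 4 17 13))^(-1) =(1 13 17 4 7 11 6 8 15 16 10)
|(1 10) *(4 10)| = |(1 4 10)| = 3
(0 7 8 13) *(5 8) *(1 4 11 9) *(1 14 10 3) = (0 7 5 8 13)(1 4 11 9 14 10 3) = [7, 4, 2, 1, 11, 8, 6, 5, 13, 14, 3, 9, 12, 0, 10]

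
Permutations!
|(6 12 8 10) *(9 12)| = 5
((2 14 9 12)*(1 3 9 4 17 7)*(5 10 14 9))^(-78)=(1 5 14 17)(3 10 4 7)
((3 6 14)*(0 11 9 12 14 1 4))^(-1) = ((0 11 9 12 14 3 6 1 4))^(-1) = (0 4 1 6 3 14 12 9 11)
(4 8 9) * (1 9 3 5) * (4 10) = (1 9 10 4 8 3 5) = [0, 9, 2, 5, 8, 1, 6, 7, 3, 10, 4]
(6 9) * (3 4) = (3 4)(6 9) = [0, 1, 2, 4, 3, 5, 9, 7, 8, 6]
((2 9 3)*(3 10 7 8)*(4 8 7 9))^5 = ((2 4 8 3)(9 10))^5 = (2 4 8 3)(9 10)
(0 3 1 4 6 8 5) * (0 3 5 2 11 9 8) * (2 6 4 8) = (0 5 3 1 8 6)(2 11 9) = [5, 8, 11, 1, 4, 3, 0, 7, 6, 2, 10, 9]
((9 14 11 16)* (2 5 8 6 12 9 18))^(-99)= ((2 5 8 6 12 9 14 11 16 18))^(-99)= (2 5 8 6 12 9 14 11 16 18)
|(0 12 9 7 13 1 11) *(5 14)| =14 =|(0 12 9 7 13 1 11)(5 14)|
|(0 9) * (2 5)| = 2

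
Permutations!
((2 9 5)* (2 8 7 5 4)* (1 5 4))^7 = ((1 5 8 7 4 2 9))^7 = (9)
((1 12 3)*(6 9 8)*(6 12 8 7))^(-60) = (12)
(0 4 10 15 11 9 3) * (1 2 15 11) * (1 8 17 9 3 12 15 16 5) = (0 4 10 11 3)(1 2 16 5)(8 17 9 12 15) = [4, 2, 16, 0, 10, 1, 6, 7, 17, 12, 11, 3, 15, 13, 14, 8, 5, 9]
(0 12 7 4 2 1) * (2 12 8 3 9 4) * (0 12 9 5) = (0 8 3 5)(1 12 7 2)(4 9) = [8, 12, 1, 5, 9, 0, 6, 2, 3, 4, 10, 11, 7]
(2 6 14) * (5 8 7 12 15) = (2 6 14)(5 8 7 12 15) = [0, 1, 6, 3, 4, 8, 14, 12, 7, 9, 10, 11, 15, 13, 2, 5]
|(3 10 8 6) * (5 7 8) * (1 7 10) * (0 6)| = 6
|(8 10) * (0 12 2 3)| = |(0 12 2 3)(8 10)| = 4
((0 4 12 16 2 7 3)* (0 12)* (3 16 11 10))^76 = (2 7 16) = ((0 4)(2 7 16)(3 12 11 10))^76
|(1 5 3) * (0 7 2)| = |(0 7 2)(1 5 3)| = 3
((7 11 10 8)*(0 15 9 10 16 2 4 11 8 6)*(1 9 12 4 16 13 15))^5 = (2 16)(7 8) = ((0 1 9 10 6)(2 16)(4 11 13 15 12)(7 8))^5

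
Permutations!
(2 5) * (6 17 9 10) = (2 5)(6 17 9 10) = [0, 1, 5, 3, 4, 2, 17, 7, 8, 10, 6, 11, 12, 13, 14, 15, 16, 9]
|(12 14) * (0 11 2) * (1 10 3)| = |(0 11 2)(1 10 3)(12 14)| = 6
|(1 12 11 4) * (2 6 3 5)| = 4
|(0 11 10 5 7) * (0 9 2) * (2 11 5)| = 7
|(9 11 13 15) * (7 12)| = 4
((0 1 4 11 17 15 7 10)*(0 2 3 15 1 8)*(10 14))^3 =(0 8)(1 17 11 4)(2 7)(3 14)(10 15)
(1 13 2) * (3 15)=[0, 13, 1, 15, 4, 5, 6, 7, 8, 9, 10, 11, 12, 2, 14, 3]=(1 13 2)(3 15)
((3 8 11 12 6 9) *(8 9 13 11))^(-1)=((3 9)(6 13 11 12))^(-1)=(3 9)(6 12 11 13)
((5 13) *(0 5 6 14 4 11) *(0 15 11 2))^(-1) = ((0 5 13 6 14 4 2)(11 15))^(-1) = (0 2 4 14 6 13 5)(11 15)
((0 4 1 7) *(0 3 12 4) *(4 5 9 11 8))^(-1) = (1 4 8 11 9 5 12 3 7) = ((1 7 3 12 5 9 11 8 4))^(-1)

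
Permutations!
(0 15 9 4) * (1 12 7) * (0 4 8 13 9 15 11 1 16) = (0 11 1 12 7 16)(8 13 9) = [11, 12, 2, 3, 4, 5, 6, 16, 13, 8, 10, 1, 7, 9, 14, 15, 0]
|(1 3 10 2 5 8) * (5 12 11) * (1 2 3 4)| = 10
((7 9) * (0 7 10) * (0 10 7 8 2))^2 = (10)(0 2 8)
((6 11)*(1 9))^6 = ((1 9)(6 11))^6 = (11)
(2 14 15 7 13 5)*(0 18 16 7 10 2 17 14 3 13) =(0 18 16 7)(2 3 13 5 17 14 15 10) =[18, 1, 3, 13, 4, 17, 6, 0, 8, 9, 2, 11, 12, 5, 15, 10, 7, 14, 16]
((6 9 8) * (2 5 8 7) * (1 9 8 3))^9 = ((1 9 7 2 5 3)(6 8))^9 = (1 2)(3 7)(5 9)(6 8)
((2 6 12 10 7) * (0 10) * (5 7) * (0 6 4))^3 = ((0 10 5 7 2 4)(6 12))^3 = (0 7)(2 10)(4 5)(6 12)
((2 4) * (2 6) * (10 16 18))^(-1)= ((2 4 6)(10 16 18))^(-1)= (2 6 4)(10 18 16)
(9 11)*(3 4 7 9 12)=(3 4 7 9 11 12)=[0, 1, 2, 4, 7, 5, 6, 9, 8, 11, 10, 12, 3]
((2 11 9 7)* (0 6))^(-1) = ((0 6)(2 11 9 7))^(-1) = (0 6)(2 7 9 11)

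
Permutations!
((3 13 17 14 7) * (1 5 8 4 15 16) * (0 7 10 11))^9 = (0 7 3 13 17 14 10 11)(1 4)(5 15)(8 16)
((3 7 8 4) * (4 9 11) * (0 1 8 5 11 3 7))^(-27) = ((0 1 8 9 3)(4 7 5 11))^(-27) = (0 9 1 3 8)(4 7 5 11)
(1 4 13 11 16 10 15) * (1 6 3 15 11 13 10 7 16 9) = (1 4 10 11 9)(3 15 6)(7 16) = [0, 4, 2, 15, 10, 5, 3, 16, 8, 1, 11, 9, 12, 13, 14, 6, 7]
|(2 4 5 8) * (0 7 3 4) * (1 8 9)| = |(0 7 3 4 5 9 1 8 2)| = 9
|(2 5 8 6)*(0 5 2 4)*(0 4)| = |(0 5 8 6)| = 4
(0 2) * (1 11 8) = (0 2)(1 11 8) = [2, 11, 0, 3, 4, 5, 6, 7, 1, 9, 10, 8]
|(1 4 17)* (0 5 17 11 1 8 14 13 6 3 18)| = |(0 5 17 8 14 13 6 3 18)(1 4 11)| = 9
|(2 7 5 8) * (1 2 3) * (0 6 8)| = |(0 6 8 3 1 2 7 5)| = 8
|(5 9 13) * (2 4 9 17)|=6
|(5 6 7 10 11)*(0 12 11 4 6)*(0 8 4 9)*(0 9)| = 9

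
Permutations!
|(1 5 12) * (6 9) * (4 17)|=|(1 5 12)(4 17)(6 9)|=6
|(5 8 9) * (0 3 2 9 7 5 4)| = |(0 3 2 9 4)(5 8 7)| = 15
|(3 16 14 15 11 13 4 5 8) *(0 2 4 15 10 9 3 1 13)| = |(0 2 4 5 8 1 13 15 11)(3 16 14 10 9)| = 45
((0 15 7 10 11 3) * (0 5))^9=((0 15 7 10 11 3 5))^9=(0 7 11 5 15 10 3)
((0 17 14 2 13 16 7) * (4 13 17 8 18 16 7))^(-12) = (0 18 4 7 8 16 13)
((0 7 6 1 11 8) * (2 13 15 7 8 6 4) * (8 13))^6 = ((0 13 15 7 4 2 8)(1 11 6))^6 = (0 8 2 4 7 15 13)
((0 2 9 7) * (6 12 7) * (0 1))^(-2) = ((0 2 9 6 12 7 1))^(-2) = (0 7 6 2 1 12 9)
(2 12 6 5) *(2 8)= [0, 1, 12, 3, 4, 8, 5, 7, 2, 9, 10, 11, 6]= (2 12 6 5 8)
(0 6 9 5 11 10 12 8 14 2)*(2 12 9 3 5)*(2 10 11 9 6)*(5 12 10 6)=[2, 1, 0, 12, 4, 9, 3, 7, 14, 6, 5, 11, 8, 13, 10]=(0 2)(3 12 8 14 10 5 9 6)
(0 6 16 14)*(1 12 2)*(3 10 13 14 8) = (0 6 16 8 3 10 13 14)(1 12 2) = [6, 12, 1, 10, 4, 5, 16, 7, 3, 9, 13, 11, 2, 14, 0, 15, 8]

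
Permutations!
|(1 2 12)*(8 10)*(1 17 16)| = |(1 2 12 17 16)(8 10)| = 10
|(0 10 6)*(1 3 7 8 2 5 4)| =|(0 10 6)(1 3 7 8 2 5 4)| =21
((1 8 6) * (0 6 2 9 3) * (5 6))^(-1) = ((0 5 6 1 8 2 9 3))^(-1) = (0 3 9 2 8 1 6 5)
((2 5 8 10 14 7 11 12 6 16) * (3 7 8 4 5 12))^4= ((2 12 6 16)(3 7 11)(4 5)(8 10 14))^4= (16)(3 7 11)(8 10 14)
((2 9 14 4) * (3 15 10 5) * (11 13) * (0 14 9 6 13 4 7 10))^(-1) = (0 15 3 5 10 7 14)(2 4 11 13 6)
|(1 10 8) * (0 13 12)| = 3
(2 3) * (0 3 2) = (0 3) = [3, 1, 2, 0]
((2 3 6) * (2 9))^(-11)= ((2 3 6 9))^(-11)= (2 3 6 9)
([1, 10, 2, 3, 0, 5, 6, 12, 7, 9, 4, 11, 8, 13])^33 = (13)(0 1 10 4)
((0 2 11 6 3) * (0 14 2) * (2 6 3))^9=((2 11 3 14 6))^9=(2 6 14 3 11)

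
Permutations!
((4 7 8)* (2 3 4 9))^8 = ((2 3 4 7 8 9))^8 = (2 4 8)(3 7 9)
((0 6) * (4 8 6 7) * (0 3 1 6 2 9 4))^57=((0 7)(1 6 3)(2 9 4 8))^57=(0 7)(2 9 4 8)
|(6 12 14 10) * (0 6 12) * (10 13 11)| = 10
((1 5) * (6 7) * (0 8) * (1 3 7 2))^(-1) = (0 8)(1 2 6 7 3 5)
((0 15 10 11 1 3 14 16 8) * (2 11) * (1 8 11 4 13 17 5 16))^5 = ((0 15 10 2 4 13 17 5 16 11 8)(1 3 14))^5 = (0 13 8 4 11 2 16 10 5 15 17)(1 14 3)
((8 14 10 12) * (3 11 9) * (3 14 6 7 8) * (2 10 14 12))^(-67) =(14)(2 10)(3 11 9 12)(6 8 7)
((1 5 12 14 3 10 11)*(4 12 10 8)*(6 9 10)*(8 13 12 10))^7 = (1 11 10 4 8 9 6 5)(3 14 12 13)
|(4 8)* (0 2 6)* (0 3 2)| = 6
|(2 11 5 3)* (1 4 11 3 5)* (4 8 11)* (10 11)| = 4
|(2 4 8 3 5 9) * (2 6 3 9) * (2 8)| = 10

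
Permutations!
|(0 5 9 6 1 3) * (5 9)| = 5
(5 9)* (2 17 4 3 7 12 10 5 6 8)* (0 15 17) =[15, 1, 0, 7, 3, 9, 8, 12, 2, 6, 5, 11, 10, 13, 14, 17, 16, 4] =(0 15 17 4 3 7 12 10 5 9 6 8 2)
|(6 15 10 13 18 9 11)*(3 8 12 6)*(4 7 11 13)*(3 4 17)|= |(3 8 12 6 15 10 17)(4 7 11)(9 13 18)|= 21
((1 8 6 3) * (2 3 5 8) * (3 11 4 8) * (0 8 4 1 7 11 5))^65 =(0 6 8)(1 11 7 3 5 2)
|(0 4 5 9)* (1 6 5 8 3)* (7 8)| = |(0 4 7 8 3 1 6 5 9)| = 9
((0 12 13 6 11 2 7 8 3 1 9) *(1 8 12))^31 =((0 1 9)(2 7 12 13 6 11)(3 8))^31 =(0 1 9)(2 7 12 13 6 11)(3 8)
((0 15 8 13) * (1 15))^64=(0 13 8 15 1)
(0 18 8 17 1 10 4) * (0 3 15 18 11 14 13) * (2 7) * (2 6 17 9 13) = [11, 10, 7, 15, 3, 5, 17, 6, 9, 13, 4, 14, 12, 0, 2, 18, 16, 1, 8] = (0 11 14 2 7 6 17 1 10 4 3 15 18 8 9 13)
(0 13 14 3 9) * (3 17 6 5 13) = (0 3 9)(5 13 14 17 6) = [3, 1, 2, 9, 4, 13, 5, 7, 8, 0, 10, 11, 12, 14, 17, 15, 16, 6]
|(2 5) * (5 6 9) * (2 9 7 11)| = |(2 6 7 11)(5 9)| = 4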